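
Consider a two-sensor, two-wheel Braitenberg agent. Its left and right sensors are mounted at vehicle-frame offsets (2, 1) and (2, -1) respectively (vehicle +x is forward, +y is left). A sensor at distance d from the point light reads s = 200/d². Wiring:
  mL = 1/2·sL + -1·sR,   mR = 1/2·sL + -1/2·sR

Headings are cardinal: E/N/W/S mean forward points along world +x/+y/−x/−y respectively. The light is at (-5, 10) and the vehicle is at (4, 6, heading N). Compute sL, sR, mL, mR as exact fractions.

50/17 25/13 -100/221 225/442

left sensor world pos  = (3, 8); dL² = 68
right sensor world pos = (5, 8); dR² = 104
sL = 200/68 = 50/17
sR = 200/104 = 25/13
mL = 1/2·sL + -1·sR = -100/221
mR = 1/2·sL + -1/2·sR = 225/442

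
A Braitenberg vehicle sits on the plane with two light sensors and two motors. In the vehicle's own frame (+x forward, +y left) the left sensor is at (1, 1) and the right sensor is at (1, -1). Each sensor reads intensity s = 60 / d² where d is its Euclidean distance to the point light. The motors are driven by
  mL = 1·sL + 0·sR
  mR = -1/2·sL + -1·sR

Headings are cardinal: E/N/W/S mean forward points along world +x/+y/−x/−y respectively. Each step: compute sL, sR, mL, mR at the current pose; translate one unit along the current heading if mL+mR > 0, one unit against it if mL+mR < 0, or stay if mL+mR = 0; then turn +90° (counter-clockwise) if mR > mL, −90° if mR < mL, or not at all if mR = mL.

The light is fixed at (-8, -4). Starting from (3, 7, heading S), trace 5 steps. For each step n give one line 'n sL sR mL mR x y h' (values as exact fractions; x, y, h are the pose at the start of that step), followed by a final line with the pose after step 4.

n=0: pose=(3,7,S); sL=15/61, sR=3/10; mL=15/61, mR=-129/305; mL+mR=-54/305 → advance -1; mR−mL=-204/305 → turn -1·90°
n=1: pose=(3,8,W); sL=60/221, sR=60/269; mL=60/221, mR=-21330/59449; mL+mR=-5190/59449 → advance -1; mR−mL=-37470/59449 → turn -1·90°
n=2: pose=(4,8,N); sL=6/29, sR=30/169; mL=6/29, mR=-1377/4901; mL+mR=-363/4901 → advance -1; mR−mL=-2391/4901 → turn -1·90°
n=3: pose=(4,7,E); sL=60/313, sR=60/269; mL=60/313, mR=-26850/84197; mL+mR=-10710/84197 → advance -1; mR−mL=-42990/84197 → turn -1·90°
n=4: pose=(3,7,S); sL=15/61, sR=3/10; mL=15/61, mR=-129/305; mL+mR=-54/305 → advance -1; mR−mL=-204/305 → turn -1·90°

0 15/61 3/10 15/61 -129/305 3 7 S
1 60/221 60/269 60/221 -21330/59449 3 8 W
2 6/29 30/169 6/29 -1377/4901 4 8 N
3 60/313 60/269 60/313 -26850/84197 4 7 E
4 15/61 3/10 15/61 -129/305 3 7 S
final 3 8 W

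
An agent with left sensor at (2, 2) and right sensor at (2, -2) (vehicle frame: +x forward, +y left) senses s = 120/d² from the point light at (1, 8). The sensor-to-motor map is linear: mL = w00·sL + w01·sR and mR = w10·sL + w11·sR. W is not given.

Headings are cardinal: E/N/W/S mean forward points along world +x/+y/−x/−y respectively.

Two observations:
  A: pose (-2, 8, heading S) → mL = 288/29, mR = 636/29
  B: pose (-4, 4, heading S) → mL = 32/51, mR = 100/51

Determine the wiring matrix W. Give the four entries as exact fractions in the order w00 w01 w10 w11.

1/2 -1/2 1 -1/2

obs A: pose=(-2,8,S) → sL=24, sR=120/29, mL=288/29, mR=636/29
obs B: pose=(-4,4,S) → sL=8/3, sR=24/17, mL=32/51, mR=100/51
sensor matrix S = [[24, 120/29], [8/3, 24/17]]; det S = 11264/493
solve [mL_A; mL_B] = S·[w00; w01] and [mR_A; mR_B] = S·[w10; w11]:
  w00 = 1/2, w01 = -1/2, w10 = 1, w11 = -1/2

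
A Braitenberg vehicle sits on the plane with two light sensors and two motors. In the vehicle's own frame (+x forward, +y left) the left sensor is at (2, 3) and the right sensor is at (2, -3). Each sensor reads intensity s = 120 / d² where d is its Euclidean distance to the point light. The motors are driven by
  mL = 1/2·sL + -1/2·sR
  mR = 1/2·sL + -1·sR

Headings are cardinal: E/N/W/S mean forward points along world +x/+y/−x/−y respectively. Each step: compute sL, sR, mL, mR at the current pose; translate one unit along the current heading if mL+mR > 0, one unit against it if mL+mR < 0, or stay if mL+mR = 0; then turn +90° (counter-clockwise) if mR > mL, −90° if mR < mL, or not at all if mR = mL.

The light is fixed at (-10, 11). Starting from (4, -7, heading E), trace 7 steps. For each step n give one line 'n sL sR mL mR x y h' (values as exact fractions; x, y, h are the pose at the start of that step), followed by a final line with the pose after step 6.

0 120/481 120/697 12960/335257 -15900/335257 4 -7 E
1 15/82 6/25 -117/4100 -609/4100 3 -7 S
2 120/521 120/317 -12240/165157 -43500/165157 3 -6 W
3 60/173 60/257 2520/44461 -2670/44461 4 -6 N
4 120/481 120/697 12960/335257 -15900/335257 4 -7 E
5 15/82 6/25 -117/4100 -609/4100 3 -7 S
6 120/521 120/317 -12240/165157 -43500/165157 3 -6 W
final 4 -6 N

n=0: pose=(4,-7,E); sL=120/481, sR=120/697; mL=12960/335257, mR=-15900/335257; mL+mR=-2940/335257 → advance -1; mR−mL=-60/697 → turn -1·90°
n=1: pose=(3,-7,S); sL=15/82, sR=6/25; mL=-117/4100, mR=-609/4100; mL+mR=-363/2050 → advance -1; mR−mL=-3/25 → turn -1·90°
n=2: pose=(3,-6,W); sL=120/521, sR=120/317; mL=-12240/165157, mR=-43500/165157; mL+mR=-55740/165157 → advance -1; mR−mL=-60/317 → turn -1·90°
n=3: pose=(4,-6,N); sL=60/173, sR=60/257; mL=2520/44461, mR=-2670/44461; mL+mR=-150/44461 → advance -1; mR−mL=-30/257 → turn -1·90°
n=4: pose=(4,-7,E); sL=120/481, sR=120/697; mL=12960/335257, mR=-15900/335257; mL+mR=-2940/335257 → advance -1; mR−mL=-60/697 → turn -1·90°
n=5: pose=(3,-7,S); sL=15/82, sR=6/25; mL=-117/4100, mR=-609/4100; mL+mR=-363/2050 → advance -1; mR−mL=-3/25 → turn -1·90°
n=6: pose=(3,-6,W); sL=120/521, sR=120/317; mL=-12240/165157, mR=-43500/165157; mL+mR=-55740/165157 → advance -1; mR−mL=-60/317 → turn -1·90°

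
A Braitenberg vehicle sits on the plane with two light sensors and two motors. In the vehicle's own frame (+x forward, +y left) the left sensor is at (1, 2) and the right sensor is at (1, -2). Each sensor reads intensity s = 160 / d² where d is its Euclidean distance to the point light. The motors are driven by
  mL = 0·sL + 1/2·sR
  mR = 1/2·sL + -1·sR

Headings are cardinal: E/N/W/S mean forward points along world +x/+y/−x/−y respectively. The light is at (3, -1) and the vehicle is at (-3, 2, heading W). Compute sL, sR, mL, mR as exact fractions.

left sensor world pos  = (-4, 0); dL² = 50
right sensor world pos = (-4, 4); dR² = 74
sL = 160/50 = 16/5
sR = 160/74 = 80/37
mL = 0·sL + 1/2·sR = 40/37
mR = 1/2·sL + -1·sR = -104/185

16/5 80/37 40/37 -104/185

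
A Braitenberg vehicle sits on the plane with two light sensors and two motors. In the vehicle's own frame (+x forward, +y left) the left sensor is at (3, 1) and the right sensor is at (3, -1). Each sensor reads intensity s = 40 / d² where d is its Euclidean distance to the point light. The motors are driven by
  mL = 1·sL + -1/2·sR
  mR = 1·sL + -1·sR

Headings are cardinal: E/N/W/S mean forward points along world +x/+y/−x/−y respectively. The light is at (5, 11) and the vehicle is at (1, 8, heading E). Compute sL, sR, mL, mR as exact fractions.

8 40/17 116/17 96/17

left sensor world pos  = (4, 9); dL² = 5
right sensor world pos = (4, 7); dR² = 17
sL = 40/5 = 8
sR = 40/17 = 40/17
mL = 1·sL + -1/2·sR = 116/17
mR = 1·sL + -1·sR = 96/17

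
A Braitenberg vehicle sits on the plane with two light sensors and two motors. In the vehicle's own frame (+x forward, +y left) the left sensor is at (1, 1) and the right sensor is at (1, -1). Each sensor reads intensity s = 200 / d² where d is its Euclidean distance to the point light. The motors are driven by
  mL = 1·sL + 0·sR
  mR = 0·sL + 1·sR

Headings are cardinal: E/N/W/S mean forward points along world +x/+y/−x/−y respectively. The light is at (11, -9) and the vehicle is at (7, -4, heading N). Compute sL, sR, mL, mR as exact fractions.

left sensor world pos  = (6, -3); dL² = 61
right sensor world pos = (8, -3); dR² = 45
sL = 200/61 = 200/61
sR = 200/45 = 40/9
mL = 1·sL + 0·sR = 200/61
mR = 0·sL + 1·sR = 40/9

200/61 40/9 200/61 40/9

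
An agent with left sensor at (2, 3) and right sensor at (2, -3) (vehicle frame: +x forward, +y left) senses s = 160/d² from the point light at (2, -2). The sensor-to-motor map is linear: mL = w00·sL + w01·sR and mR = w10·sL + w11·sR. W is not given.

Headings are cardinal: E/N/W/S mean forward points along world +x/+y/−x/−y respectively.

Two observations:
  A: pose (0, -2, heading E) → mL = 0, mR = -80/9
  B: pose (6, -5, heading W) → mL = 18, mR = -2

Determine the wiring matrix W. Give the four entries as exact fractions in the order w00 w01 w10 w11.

obs A: pose=(0,-2,E) → sL=160/9, sR=160/9, mL=0, mR=-80/9
obs B: pose=(6,-5,W) → sL=4, sR=40, mL=18, mR=-2
sensor matrix S = [[160/9, 160/9], [4, 40]]; det S = 640
solve [mL_A; mL_B] = S·[w00; w01] and [mR_A; mR_B] = S·[w10; w11]:
  w00 = -1/2, w01 = 1/2, w10 = -1/2, w11 = 0

-1/2 1/2 -1/2 0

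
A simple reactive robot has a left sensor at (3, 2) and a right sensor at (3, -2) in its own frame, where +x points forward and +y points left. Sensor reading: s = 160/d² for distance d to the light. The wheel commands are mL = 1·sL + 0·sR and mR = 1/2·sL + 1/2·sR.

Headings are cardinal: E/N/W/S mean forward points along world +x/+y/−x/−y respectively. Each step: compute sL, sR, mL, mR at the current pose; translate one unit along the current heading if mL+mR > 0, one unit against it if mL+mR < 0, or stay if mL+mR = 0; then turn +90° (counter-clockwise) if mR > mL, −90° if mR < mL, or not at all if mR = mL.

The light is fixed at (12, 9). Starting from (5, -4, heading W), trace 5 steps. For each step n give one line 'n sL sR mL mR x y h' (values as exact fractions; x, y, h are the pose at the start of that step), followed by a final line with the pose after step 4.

0 32/65 160/221 32/65 672/1105 5 -4 W
1 40/73 40/89 40/73 3240/6497 4 -4 S
2 160/377 32/53 160/377 10272/19981 4 -5 W
3 80/169 16/41 80/169 2992/6929 3 -5 S
4 160/433 160/313 160/433 59680/135529 3 -6 W
final 2 -6 S

n=0: pose=(5,-4,W); sL=32/65, sR=160/221; mL=32/65, mR=672/1105; mL+mR=1216/1105 → advance +1; mR−mL=128/1105 → turn +1·90°
n=1: pose=(4,-4,S); sL=40/73, sR=40/89; mL=40/73, mR=3240/6497; mL+mR=6800/6497 → advance +1; mR−mL=-320/6497 → turn -1·90°
n=2: pose=(4,-5,W); sL=160/377, sR=32/53; mL=160/377, mR=10272/19981; mL+mR=18752/19981 → advance +1; mR−mL=1792/19981 → turn +1·90°
n=3: pose=(3,-5,S); sL=80/169, sR=16/41; mL=80/169, mR=2992/6929; mL+mR=6272/6929 → advance +1; mR−mL=-288/6929 → turn -1·90°
n=4: pose=(3,-6,W); sL=160/433, sR=160/313; mL=160/433, mR=59680/135529; mL+mR=109760/135529 → advance +1; mR−mL=9600/135529 → turn +1·90°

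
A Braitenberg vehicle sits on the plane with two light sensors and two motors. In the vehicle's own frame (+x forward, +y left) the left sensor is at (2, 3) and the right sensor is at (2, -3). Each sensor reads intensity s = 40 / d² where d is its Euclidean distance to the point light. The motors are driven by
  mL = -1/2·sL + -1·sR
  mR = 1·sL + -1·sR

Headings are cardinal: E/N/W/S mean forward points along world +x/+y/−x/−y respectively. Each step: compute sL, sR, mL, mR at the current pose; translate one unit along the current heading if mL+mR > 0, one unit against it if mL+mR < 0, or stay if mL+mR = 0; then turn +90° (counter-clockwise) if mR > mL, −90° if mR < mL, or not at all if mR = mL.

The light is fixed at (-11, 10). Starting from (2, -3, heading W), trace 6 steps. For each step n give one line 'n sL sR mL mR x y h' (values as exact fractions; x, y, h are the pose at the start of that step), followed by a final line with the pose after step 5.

n=0: pose=(2,-3,W); sL=40/377, sR=40/221; mL=-1500/6409, mR=-480/6409; mL+mR=-1980/6409 → advance -1; mR−mL=60/377 → turn +1·90°
n=1: pose=(3,-3,S); sL=20/257, sR=20/173; mL=-6870/44461, mR=-1680/44461; mL+mR=-8550/44461 → advance -1; mR−mL=30/257 → turn +1·90°
n=2: pose=(3,-2,E); sL=40/337, sR=40/481; mL=-23100/162097, mR=5760/162097; mL+mR=-17340/162097 → advance -1; mR−mL=60/337 → turn +1·90°
n=3: pose=(2,-2,N); sL=1/5, sR=10/89; mL=-189/890, mR=39/445; mL+mR=-111/890 → advance -1; mR−mL=3/10 → turn +1·90°
n=4: pose=(2,-3,W); sL=40/377, sR=40/221; mL=-1500/6409, mR=-480/6409; mL+mR=-1980/6409 → advance -1; mR−mL=60/377 → turn +1·90°
n=5: pose=(3,-3,S); sL=20/257, sR=20/173; mL=-6870/44461, mR=-1680/44461; mL+mR=-8550/44461 → advance -1; mR−mL=30/257 → turn +1·90°

0 40/377 40/221 -1500/6409 -480/6409 2 -3 W
1 20/257 20/173 -6870/44461 -1680/44461 3 -3 S
2 40/337 40/481 -23100/162097 5760/162097 3 -2 E
3 1/5 10/89 -189/890 39/445 2 -2 N
4 40/377 40/221 -1500/6409 -480/6409 2 -3 W
5 20/257 20/173 -6870/44461 -1680/44461 3 -3 S
final 3 -2 E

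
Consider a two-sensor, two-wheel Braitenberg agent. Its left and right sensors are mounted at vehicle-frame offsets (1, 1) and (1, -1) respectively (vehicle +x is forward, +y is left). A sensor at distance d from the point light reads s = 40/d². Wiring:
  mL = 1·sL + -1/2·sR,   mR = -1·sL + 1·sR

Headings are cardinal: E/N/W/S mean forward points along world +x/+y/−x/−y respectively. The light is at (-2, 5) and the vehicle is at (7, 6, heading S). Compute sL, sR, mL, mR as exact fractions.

2/5 5/8 7/80 9/40

left sensor world pos  = (8, 5); dL² = 100
right sensor world pos = (6, 5); dR² = 64
sL = 40/100 = 2/5
sR = 40/64 = 5/8
mL = 1·sL + -1/2·sR = 7/80
mR = -1·sL + 1·sR = 9/40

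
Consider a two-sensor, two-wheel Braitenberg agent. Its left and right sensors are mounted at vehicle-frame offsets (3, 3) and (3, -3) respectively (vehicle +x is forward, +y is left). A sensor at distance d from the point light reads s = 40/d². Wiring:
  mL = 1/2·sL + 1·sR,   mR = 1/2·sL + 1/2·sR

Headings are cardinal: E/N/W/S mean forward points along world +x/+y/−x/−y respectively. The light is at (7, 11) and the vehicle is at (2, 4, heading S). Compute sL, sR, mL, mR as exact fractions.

left sensor world pos  = (5, 1); dL² = 104
right sensor world pos = (-1, 1); dR² = 164
sL = 40/104 = 5/13
sR = 40/164 = 10/41
mL = 1/2·sL + 1·sR = 465/1066
mR = 1/2·sL + 1/2·sR = 335/1066

5/13 10/41 465/1066 335/1066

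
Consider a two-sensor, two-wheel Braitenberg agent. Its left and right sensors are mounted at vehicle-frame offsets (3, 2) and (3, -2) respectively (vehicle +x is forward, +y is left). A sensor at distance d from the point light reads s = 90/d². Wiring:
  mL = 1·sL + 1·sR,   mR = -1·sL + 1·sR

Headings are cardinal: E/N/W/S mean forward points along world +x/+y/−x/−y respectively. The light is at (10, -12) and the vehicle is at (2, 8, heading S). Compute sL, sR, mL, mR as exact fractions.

18/65 90/389 12852/25285 -1152/25285

left sensor world pos  = (4, 5); dL² = 325
right sensor world pos = (0, 5); dR² = 389
sL = 90/325 = 18/65
sR = 90/389 = 90/389
mL = 1·sL + 1·sR = 12852/25285
mR = -1·sL + 1·sR = -1152/25285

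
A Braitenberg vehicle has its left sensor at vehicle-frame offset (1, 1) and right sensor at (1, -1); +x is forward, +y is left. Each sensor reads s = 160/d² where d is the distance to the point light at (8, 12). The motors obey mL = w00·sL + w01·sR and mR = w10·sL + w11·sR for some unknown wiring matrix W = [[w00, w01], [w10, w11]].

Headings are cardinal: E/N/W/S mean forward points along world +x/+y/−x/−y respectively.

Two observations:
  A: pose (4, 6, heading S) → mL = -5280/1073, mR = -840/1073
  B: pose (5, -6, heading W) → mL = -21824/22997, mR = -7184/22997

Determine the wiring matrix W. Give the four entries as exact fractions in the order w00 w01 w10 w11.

obs A: pose=(4,6,S) → sL=80/29, sR=80/37, mL=-5280/1073, mR=-840/1073
obs B: pose=(5,-6,W) → sL=160/377, sR=32/61, mL=-21824/22997, mR=-7184/22997
sensor matrix S = [[80/29, 80/37], [160/377, 32/61]]; det S = 450560/850889
solve [mL_A; mL_B] = S·[w00; w01] and [mR_A; mR_B] = S·[w10; w11]:
  w00 = -1, w01 = -1, w10 = 1/2, w11 = -1

-1 -1 1/2 -1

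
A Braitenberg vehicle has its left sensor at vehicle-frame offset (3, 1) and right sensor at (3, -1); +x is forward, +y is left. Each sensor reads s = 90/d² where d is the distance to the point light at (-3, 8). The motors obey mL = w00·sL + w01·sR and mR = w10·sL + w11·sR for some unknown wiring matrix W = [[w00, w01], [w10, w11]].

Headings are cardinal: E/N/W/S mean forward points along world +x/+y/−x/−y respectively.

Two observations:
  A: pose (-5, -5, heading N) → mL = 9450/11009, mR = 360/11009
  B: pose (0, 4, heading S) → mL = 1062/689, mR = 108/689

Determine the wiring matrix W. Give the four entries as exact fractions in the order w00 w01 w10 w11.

obs A: pose=(-5,-5,N) → sL=90/109, sR=90/101, mL=9450/11009, mR=360/11009
obs B: pose=(0,4,S) → sL=18/13, sR=90/53, mL=1062/689, mR=108/689
sensor matrix S = [[90/109, 90/101], [18/13, 90/53]]; det S = 1276560/7585201
solve [mL_A; mL_B] = S·[w00; w01] and [mR_A; mR_B] = S·[w10; w11]:
  w00 = 1/2, w01 = 1/2, w10 = -1/2, w11 = 1/2

1/2 1/2 -1/2 1/2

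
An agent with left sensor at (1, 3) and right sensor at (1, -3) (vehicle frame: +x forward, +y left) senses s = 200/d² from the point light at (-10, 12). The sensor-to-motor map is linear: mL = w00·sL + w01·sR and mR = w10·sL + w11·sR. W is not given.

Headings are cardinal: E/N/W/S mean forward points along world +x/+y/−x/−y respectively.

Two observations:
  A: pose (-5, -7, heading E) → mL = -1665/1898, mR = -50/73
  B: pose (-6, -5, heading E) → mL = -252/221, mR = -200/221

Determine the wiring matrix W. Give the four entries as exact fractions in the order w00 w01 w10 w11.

obs A: pose=(-5,-7,E) → sL=50/73, sR=5/13, mL=-1665/1898, mR=-50/73
obs B: pose=(-6,-5,E) → sL=200/221, sR=8/17, mL=-252/221, mR=-200/221
sensor matrix S = [[50/73, 5/13], [200/221, 8/17]]; det S = -5400/209729
solve [mL_A; mL_B] = S·[w00; w01] and [mR_A; mR_B] = S·[w10; w11]:
  w00 = -1, w01 = -1/2, w10 = -1, w11 = 0

-1 -1/2 -1 0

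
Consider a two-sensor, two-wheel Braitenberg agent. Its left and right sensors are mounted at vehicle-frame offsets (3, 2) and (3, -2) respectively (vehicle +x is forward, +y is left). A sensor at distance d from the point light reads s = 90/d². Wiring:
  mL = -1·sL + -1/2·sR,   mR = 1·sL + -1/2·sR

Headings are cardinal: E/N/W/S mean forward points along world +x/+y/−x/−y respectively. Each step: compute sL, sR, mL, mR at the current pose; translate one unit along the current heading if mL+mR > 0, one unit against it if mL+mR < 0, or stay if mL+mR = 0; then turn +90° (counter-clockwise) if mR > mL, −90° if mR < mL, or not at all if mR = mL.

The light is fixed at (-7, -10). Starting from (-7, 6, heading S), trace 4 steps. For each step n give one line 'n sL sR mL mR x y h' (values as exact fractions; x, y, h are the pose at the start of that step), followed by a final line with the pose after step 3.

0 90/173 90/173 -135/173 45/173 -7 6 S
1 9/37 5/13 -419/962 49/962 -7 7 E
2 90/409 90/401 -54495/164009 17685/164009 -8 7 N
3 45/106 9/34 -2007/3604 1053/3604 -8 6 W
final -7 6 S

n=0: pose=(-7,6,S); sL=90/173, sR=90/173; mL=-135/173, mR=45/173; mL+mR=-90/173 → advance -1; mR−mL=180/173 → turn +1·90°
n=1: pose=(-7,7,E); sL=9/37, sR=5/13; mL=-419/962, mR=49/962; mL+mR=-5/13 → advance -1; mR−mL=18/37 → turn +1·90°
n=2: pose=(-8,7,N); sL=90/409, sR=90/401; mL=-54495/164009, mR=17685/164009; mL+mR=-90/401 → advance -1; mR−mL=180/409 → turn +1·90°
n=3: pose=(-8,6,W); sL=45/106, sR=9/34; mL=-2007/3604, mR=1053/3604; mL+mR=-9/34 → advance -1; mR−mL=45/53 → turn +1·90°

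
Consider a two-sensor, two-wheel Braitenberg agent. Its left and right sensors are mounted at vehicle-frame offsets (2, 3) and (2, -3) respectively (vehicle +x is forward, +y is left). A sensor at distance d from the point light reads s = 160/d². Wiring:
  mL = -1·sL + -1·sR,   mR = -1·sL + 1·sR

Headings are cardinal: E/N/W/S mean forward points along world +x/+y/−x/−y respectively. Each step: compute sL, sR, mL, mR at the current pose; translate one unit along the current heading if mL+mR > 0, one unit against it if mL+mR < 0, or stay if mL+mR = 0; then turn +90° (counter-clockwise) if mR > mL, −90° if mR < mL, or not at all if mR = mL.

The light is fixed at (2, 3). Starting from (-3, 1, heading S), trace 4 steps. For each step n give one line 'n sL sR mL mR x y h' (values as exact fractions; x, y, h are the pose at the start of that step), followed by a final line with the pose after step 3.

n=0: pose=(-3,1,S); sL=8, sR=2; mL=-10, mR=-6; mL+mR=-16 → advance -1; mR−mL=4 → turn +1·90°
n=1: pose=(-3,2,E); sL=160/13, sR=32/5; mL=-1216/65, mR=-384/65; mL+mR=-320/13 → advance -1; mR−mL=64/5 → turn +1·90°
n=2: pose=(-4,2,N); sL=80/41, sR=16; mL=-736/41, mR=576/41; mL+mR=-160/41 → advance -1; mR−mL=32 → turn +1·90°
n=3: pose=(-4,1,W); sL=160/89, sR=32/13; mL=-4928/1157, mR=768/1157; mL+mR=-320/89 → advance -1; mR−mL=64/13 → turn +1·90°

0 8 2 -10 -6 -3 1 S
1 160/13 32/5 -1216/65 -384/65 -3 2 E
2 80/41 16 -736/41 576/41 -4 2 N
3 160/89 32/13 -4928/1157 768/1157 -4 1 W
final -3 1 S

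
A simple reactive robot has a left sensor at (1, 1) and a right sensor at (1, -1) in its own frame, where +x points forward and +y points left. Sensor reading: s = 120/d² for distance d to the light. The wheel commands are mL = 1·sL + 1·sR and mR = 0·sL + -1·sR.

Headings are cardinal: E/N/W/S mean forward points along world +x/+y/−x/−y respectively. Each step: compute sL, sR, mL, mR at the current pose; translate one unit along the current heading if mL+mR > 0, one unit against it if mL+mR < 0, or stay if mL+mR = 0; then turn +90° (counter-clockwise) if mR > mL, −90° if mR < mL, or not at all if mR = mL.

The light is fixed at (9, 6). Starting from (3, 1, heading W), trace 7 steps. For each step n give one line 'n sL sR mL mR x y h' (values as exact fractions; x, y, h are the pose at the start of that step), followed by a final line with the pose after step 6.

0 24/17 24/13 720/221 -24/13 3 1 W
1 3/2 30/13 99/26 -30/13 2 1 N
2 8/3 120/61 848/183 -120/61 2 2 E
3 12/5 60/37 744/185 -60/37 3 2 S
4 24/17 24/13 720/221 -24/13 3 1 W
5 3/2 30/13 99/26 -30/13 2 1 N
6 8/3 120/61 848/183 -120/61 2 2 E
final 3 2 S

n=0: pose=(3,1,W); sL=24/17, sR=24/13; mL=720/221, mR=-24/13; mL+mR=24/17 → advance +1; mR−mL=-1128/221 → turn -1·90°
n=1: pose=(2,1,N); sL=3/2, sR=30/13; mL=99/26, mR=-30/13; mL+mR=3/2 → advance +1; mR−mL=-159/26 → turn -1·90°
n=2: pose=(2,2,E); sL=8/3, sR=120/61; mL=848/183, mR=-120/61; mL+mR=8/3 → advance +1; mR−mL=-1208/183 → turn -1·90°
n=3: pose=(3,2,S); sL=12/5, sR=60/37; mL=744/185, mR=-60/37; mL+mR=12/5 → advance +1; mR−mL=-1044/185 → turn -1·90°
n=4: pose=(3,1,W); sL=24/17, sR=24/13; mL=720/221, mR=-24/13; mL+mR=24/17 → advance +1; mR−mL=-1128/221 → turn -1·90°
n=5: pose=(2,1,N); sL=3/2, sR=30/13; mL=99/26, mR=-30/13; mL+mR=3/2 → advance +1; mR−mL=-159/26 → turn -1·90°
n=6: pose=(2,2,E); sL=8/3, sR=120/61; mL=848/183, mR=-120/61; mL+mR=8/3 → advance +1; mR−mL=-1208/183 → turn -1·90°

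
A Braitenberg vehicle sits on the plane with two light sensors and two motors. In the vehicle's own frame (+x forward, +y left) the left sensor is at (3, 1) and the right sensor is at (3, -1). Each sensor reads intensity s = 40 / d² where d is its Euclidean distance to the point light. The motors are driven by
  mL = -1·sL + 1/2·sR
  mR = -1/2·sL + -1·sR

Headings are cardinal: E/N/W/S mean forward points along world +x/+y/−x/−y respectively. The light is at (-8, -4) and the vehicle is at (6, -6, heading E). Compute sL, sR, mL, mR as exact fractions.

4/29 20/149 -306/4321 -878/4321

left sensor world pos  = (9, -5); dL² = 290
right sensor world pos = (9, -7); dR² = 298
sL = 40/290 = 4/29
sR = 40/298 = 20/149
mL = -1·sL + 1/2·sR = -306/4321
mR = -1/2·sL + -1·sR = -878/4321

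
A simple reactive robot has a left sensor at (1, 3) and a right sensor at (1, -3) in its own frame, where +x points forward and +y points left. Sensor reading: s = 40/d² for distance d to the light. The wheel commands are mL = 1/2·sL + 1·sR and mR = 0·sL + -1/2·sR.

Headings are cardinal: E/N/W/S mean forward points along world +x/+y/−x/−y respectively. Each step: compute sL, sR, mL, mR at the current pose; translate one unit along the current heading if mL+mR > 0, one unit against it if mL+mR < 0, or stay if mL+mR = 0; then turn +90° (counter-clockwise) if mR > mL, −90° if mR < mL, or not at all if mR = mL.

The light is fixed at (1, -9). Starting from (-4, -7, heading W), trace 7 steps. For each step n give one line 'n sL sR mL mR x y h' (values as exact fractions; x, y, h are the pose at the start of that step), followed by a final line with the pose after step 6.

n=0: pose=(-4,-7,W); sL=40/37, sR=40/61; mL=2700/2257, mR=-20/61; mL+mR=1960/2257 → advance +1; mR−mL=-3440/2257 → turn -1·90°
n=1: pose=(-5,-7,N); sL=4/9, sR=20/9; mL=22/9, mR=-10/9; mL+mR=4/3 → advance +1; mR−mL=-32/9 → turn -1·90°
n=2: pose=(-5,-6,E); sL=40/61, sR=8/5; mL=588/305, mR=-4/5; mL+mR=344/305 → advance +1; mR−mL=-832/305 → turn -1·90°
n=3: pose=(-4,-6,S); sL=5, sR=10/17; mL=105/34, mR=-5/17; mL+mR=95/34 → advance +1; mR−mL=-115/34 → turn -1·90°
n=4: pose=(-4,-7,W); sL=40/37, sR=40/61; mL=2700/2257, mR=-20/61; mL+mR=1960/2257 → advance +1; mR−mL=-3440/2257 → turn -1·90°
n=5: pose=(-5,-7,N); sL=4/9, sR=20/9; mL=22/9, mR=-10/9; mL+mR=4/3 → advance +1; mR−mL=-32/9 → turn -1·90°
n=6: pose=(-5,-6,E); sL=40/61, sR=8/5; mL=588/305, mR=-4/5; mL+mR=344/305 → advance +1; mR−mL=-832/305 → turn -1·90°

0 40/37 40/61 2700/2257 -20/61 -4 -7 W
1 4/9 20/9 22/9 -10/9 -5 -7 N
2 40/61 8/5 588/305 -4/5 -5 -6 E
3 5 10/17 105/34 -5/17 -4 -6 S
4 40/37 40/61 2700/2257 -20/61 -4 -7 W
5 4/9 20/9 22/9 -10/9 -5 -7 N
6 40/61 8/5 588/305 -4/5 -5 -6 E
final -4 -6 S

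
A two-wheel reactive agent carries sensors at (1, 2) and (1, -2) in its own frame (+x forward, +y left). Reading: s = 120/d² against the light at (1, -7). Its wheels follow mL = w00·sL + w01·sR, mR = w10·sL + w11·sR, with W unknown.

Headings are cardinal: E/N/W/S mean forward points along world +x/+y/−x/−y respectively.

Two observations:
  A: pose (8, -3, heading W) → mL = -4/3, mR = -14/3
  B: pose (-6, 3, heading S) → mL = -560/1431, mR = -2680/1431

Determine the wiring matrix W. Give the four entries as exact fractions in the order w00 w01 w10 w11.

-1 1 -1 -1

obs A: pose=(8,-3,W) → sL=3, sR=5/3, mL=-4/3, mR=-14/3
obs B: pose=(-6,3,S) → sL=60/53, sR=20/27, mL=-560/1431, mR=-2680/1431
sensor matrix S = [[3, 5/3], [60/53, 20/27]]; det S = 160/477
solve [mL_A; mL_B] = S·[w00; w01] and [mR_A; mR_B] = S·[w10; w11]:
  w00 = -1, w01 = 1, w10 = -1, w11 = -1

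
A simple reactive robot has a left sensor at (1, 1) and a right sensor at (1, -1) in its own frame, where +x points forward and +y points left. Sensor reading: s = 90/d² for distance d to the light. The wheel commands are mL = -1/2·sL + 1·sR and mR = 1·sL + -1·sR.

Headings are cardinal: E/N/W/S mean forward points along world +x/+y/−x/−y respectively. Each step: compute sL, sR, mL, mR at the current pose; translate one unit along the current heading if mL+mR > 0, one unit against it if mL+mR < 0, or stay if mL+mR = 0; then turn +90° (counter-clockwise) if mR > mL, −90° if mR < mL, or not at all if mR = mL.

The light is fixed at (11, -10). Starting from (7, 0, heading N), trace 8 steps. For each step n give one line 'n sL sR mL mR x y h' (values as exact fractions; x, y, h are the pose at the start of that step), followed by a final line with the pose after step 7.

n=0: pose=(7,0,N); sL=45/73, sR=9/13; mL=729/1898, mR=-72/949; mL+mR=45/146 → advance +1; mR−mL=-873/1898 → turn -1·90°
n=1: pose=(7,1,E); sL=10/17, sR=90/109; mL=985/1853, mR=-440/1853; mL+mR=5/17 → advance +1; mR−mL=-1425/1853 → turn -1·90°
n=2: pose=(8,1,S); sL=45/52, sR=45/58; mL=1035/3016, mR=135/1508; mL+mR=45/104 → advance +1; mR−mL=-765/3016 → turn -1·90°
n=3: pose=(8,0,W); sL=90/97, sR=90/137; mL=2565/13289, mR=3600/13289; mL+mR=45/97 → advance +1; mR−mL=1035/13289 → turn +1·90°
n=4: pose=(7,0,S); sL=1, sR=45/53; mL=37/106, mR=8/53; mL+mR=1/2 → advance +1; mR−mL=-21/106 → turn -1·90°
n=5: pose=(7,-1,W); sL=90/89, sR=18/25; mL=477/2225, mR=648/2225; mL+mR=45/89 → advance +1; mR−mL=171/2225 → turn +1·90°
n=6: pose=(6,-1,S); sL=9/8, sR=9/10; mL=27/80, mR=9/40; mL+mR=9/16 → advance +1; mR−mL=-9/80 → turn -1·90°
n=7: pose=(6,-2,W); sL=18/17, sR=10/13; mL=53/221, mR=64/221; mL+mR=9/17 → advance +1; mR−mL=11/221 → turn +1·90°

0 45/73 9/13 729/1898 -72/949 7 0 N
1 10/17 90/109 985/1853 -440/1853 7 1 E
2 45/52 45/58 1035/3016 135/1508 8 1 S
3 90/97 90/137 2565/13289 3600/13289 8 0 W
4 1 45/53 37/106 8/53 7 0 S
5 90/89 18/25 477/2225 648/2225 7 -1 W
6 9/8 9/10 27/80 9/40 6 -1 S
7 18/17 10/13 53/221 64/221 6 -2 W
final 5 -2 S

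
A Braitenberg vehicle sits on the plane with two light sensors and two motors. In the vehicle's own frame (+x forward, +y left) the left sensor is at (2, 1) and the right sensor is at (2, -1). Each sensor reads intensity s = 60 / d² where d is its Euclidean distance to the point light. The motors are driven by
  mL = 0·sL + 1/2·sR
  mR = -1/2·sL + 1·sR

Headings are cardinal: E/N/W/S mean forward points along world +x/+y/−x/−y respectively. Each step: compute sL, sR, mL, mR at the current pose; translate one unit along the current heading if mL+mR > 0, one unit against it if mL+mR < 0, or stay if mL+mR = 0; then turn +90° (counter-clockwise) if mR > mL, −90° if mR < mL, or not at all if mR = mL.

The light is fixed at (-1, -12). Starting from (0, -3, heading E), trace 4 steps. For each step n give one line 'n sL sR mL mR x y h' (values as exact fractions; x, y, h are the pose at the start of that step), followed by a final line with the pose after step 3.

n=0: pose=(0,-3,E); sL=60/109, sR=60/73; mL=30/73, mR=4350/7957; mL+mR=7620/7957 → advance +1; mR−mL=1080/7957 → turn +1·90°
n=1: pose=(1,-3,N); sL=30/61, sR=6/13; mL=3/13, mR=171/793; mL+mR=354/793 → advance +1; mR−mL=-12/793 → turn -1·90°
n=2: pose=(1,-2,E); sL=60/137, sR=60/97; mL=30/97, mR=5310/13289; mL+mR=9420/13289 → advance +1; mR−mL=1200/13289 → turn +1·90°
n=3: pose=(2,-2,N); sL=15/37, sR=3/8; mL=3/16, mR=51/296; mL+mR=213/592 → advance +1; mR−mL=-9/592 → turn -1·90°

0 60/109 60/73 30/73 4350/7957 0 -3 E
1 30/61 6/13 3/13 171/793 1 -3 N
2 60/137 60/97 30/97 5310/13289 1 -2 E
3 15/37 3/8 3/16 51/296 2 -2 N
final 2 -1 E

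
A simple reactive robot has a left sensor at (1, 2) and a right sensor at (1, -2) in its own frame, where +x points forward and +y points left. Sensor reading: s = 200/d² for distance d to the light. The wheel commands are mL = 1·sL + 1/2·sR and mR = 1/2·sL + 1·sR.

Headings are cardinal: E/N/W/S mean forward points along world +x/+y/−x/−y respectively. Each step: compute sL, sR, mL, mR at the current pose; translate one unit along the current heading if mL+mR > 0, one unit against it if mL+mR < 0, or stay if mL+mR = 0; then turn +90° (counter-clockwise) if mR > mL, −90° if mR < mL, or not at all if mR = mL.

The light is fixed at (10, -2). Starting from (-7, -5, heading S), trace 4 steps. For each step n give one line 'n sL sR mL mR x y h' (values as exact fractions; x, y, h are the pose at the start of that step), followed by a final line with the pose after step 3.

0 200/241 200/377 99500/90857 85900/90857 -7 -5 S
1 5/9 25/41 635/738 655/738 -7 -6 W
2 200/281 8/17 4524/4777 3948/4777 -8 -6 S
3 20/41 20/37 1150/1517 1190/1517 -8 -7 W
final -9 -7 S

n=0: pose=(-7,-5,S); sL=200/241, sR=200/377; mL=99500/90857, mR=85900/90857; mL+mR=185400/90857 → advance +1; mR−mL=-13600/90857 → turn -1·90°
n=1: pose=(-7,-6,W); sL=5/9, sR=25/41; mL=635/738, mR=655/738; mL+mR=215/123 → advance +1; mR−mL=10/369 → turn +1·90°
n=2: pose=(-8,-6,S); sL=200/281, sR=8/17; mL=4524/4777, mR=3948/4777; mL+mR=8472/4777 → advance +1; mR−mL=-576/4777 → turn -1·90°
n=3: pose=(-8,-7,W); sL=20/41, sR=20/37; mL=1150/1517, mR=1190/1517; mL+mR=2340/1517 → advance +1; mR−mL=40/1517 → turn +1·90°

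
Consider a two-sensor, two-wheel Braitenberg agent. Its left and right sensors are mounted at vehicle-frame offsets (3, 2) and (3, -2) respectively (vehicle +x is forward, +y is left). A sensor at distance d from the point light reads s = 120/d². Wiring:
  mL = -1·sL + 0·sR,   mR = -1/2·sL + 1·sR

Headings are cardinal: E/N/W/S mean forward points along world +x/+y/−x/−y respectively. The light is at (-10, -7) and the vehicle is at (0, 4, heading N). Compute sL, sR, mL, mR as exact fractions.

6/13 6/17 -6/13 27/221

left sensor world pos  = (-2, 7); dL² = 260
right sensor world pos = (2, 7); dR² = 340
sL = 120/260 = 6/13
sR = 120/340 = 6/17
mL = -1·sL + 0·sR = -6/13
mR = -1/2·sL + 1·sR = 27/221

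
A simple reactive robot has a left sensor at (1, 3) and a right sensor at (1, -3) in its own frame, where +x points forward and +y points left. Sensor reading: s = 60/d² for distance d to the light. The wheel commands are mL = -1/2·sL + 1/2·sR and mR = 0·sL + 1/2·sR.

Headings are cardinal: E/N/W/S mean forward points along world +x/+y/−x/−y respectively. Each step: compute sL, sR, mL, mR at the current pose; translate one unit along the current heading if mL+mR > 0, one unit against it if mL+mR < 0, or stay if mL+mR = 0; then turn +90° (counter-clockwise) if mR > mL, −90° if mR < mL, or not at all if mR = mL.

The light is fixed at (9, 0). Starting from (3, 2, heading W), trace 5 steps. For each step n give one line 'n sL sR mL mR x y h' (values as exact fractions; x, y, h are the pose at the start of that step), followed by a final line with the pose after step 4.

n=0: pose=(3,2,W); sL=6/5, sR=30/37; mL=-36/185, mR=15/37; mL+mR=39/185 → advance +1; mR−mL=3/5 → turn +1·90°
n=1: pose=(2,2,S); sL=60/17, sR=60/101; mL=-2520/1717, mR=30/101; mL+mR=-2010/1717 → advance -1; mR−mL=30/17 → turn +1·90°
n=2: pose=(2,3,E); sL=5/6, sR=5/3; mL=5/12, mR=5/6; mL+mR=5/4 → advance +1; mR−mL=5/12 → turn +1·90°
n=3: pose=(3,3,N); sL=60/97, sR=12/5; mL=432/485, mR=6/5; mL+mR=1014/485 → advance +1; mR−mL=30/97 → turn +1·90°
n=4: pose=(3,4,W); sL=6/5, sR=30/49; mL=-72/245, mR=15/49; mL+mR=3/245 → advance +1; mR−mL=3/5 → turn +1·90°

0 6/5 30/37 -36/185 15/37 3 2 W
1 60/17 60/101 -2520/1717 30/101 2 2 S
2 5/6 5/3 5/12 5/6 2 3 E
3 60/97 12/5 432/485 6/5 3 3 N
4 6/5 30/49 -72/245 15/49 3 4 W
final 2 4 S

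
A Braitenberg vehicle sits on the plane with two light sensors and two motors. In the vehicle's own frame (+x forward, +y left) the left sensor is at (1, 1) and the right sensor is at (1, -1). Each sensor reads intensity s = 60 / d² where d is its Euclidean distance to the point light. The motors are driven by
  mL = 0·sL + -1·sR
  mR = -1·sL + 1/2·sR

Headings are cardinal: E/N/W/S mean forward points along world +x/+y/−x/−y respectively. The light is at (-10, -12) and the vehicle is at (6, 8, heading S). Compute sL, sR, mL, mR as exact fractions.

left sensor world pos  = (7, 7); dL² = 650
right sensor world pos = (5, 7); dR² = 586
sL = 60/650 = 6/65
sR = 60/586 = 30/293
mL = 0·sL + -1·sR = -30/293
mR = -1·sL + 1/2·sR = -783/19045

6/65 30/293 -30/293 -783/19045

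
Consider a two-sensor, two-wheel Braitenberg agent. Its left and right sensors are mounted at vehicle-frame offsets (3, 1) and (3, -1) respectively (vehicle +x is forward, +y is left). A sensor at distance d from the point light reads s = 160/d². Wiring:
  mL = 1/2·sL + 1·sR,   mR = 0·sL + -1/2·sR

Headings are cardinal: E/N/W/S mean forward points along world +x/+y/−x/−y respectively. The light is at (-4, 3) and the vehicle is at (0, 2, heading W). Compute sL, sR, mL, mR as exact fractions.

left sensor world pos  = (-3, 1); dL² = 5
right sensor world pos = (-3, 3); dR² = 1
sL = 160/5 = 32
sR = 160/1 = 160
mL = 1/2·sL + 1·sR = 176
mR = 0·sL + -1/2·sR = -80

32 160 176 -80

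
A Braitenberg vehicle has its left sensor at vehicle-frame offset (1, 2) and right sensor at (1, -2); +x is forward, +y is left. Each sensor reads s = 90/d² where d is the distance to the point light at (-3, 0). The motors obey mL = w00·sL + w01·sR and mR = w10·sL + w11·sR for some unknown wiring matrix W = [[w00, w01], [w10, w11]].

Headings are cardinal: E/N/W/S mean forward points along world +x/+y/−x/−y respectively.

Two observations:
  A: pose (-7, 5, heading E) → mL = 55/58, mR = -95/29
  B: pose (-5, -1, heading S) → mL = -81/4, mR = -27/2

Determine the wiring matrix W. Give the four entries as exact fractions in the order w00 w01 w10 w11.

obs A: pose=(-7,5,E) → sL=45/29, sR=5, mL=55/58, mR=-95/29
obs B: pose=(-5,-1,S) → sL=45/2, sR=9/2, mL=-81/4, mR=-27/2
sensor matrix S = [[45/29, 5], [45/2, 9/2]]; det S = -3060/29
solve [mL_A; mL_B] = S·[w00; w01] and [mR_A; mR_B] = S·[w10; w11]:
  w00 = -1, w01 = 1/2, w10 = -1/2, w11 = -1/2

-1 1/2 -1/2 -1/2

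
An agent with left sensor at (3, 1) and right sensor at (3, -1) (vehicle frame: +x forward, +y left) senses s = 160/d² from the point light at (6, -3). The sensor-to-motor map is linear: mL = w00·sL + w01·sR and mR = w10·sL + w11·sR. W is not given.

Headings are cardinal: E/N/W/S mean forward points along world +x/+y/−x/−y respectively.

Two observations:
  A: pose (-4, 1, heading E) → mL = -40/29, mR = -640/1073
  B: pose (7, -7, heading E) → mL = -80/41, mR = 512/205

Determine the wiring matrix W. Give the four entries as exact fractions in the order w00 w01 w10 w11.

obs A: pose=(-4,1,E) → sL=80/37, sR=80/29, mL=-40/29, mR=-640/1073
obs B: pose=(7,-7,E) → sL=32/5, sR=160/41, mL=-80/41, mR=512/205
sensor matrix S = [[80/37, 80/29], [32/5, 160/41]]; det S = -405504/43993
solve [mL_A; mL_B] = S·[w00; w01] and [mR_A; mR_B] = S·[w10; w11]:
  w00 = 0, w01 = -1/2, w10 = 1, w11 = -1

0 -1/2 1 -1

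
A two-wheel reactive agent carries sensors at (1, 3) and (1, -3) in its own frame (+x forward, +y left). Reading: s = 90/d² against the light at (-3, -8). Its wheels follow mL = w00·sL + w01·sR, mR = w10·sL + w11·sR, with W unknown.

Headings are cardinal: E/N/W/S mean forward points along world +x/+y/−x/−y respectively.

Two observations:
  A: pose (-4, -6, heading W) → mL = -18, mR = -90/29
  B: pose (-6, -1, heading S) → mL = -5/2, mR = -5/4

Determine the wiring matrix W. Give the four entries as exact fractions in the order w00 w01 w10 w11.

obs A: pose=(-4,-6,W) → sL=18, sR=90/29, mL=-18, mR=-90/29
obs B: pose=(-6,-1,S) → sL=5/2, sR=5/4, mL=-5/2, mR=-5/4
sensor matrix S = [[18, 90/29], [5/2, 5/4]]; det S = 855/58
solve [mL_A; mL_B] = S·[w00; w01] and [mR_A; mR_B] = S·[w10; w11]:
  w00 = -1, w01 = 0, w10 = 0, w11 = -1

-1 0 0 -1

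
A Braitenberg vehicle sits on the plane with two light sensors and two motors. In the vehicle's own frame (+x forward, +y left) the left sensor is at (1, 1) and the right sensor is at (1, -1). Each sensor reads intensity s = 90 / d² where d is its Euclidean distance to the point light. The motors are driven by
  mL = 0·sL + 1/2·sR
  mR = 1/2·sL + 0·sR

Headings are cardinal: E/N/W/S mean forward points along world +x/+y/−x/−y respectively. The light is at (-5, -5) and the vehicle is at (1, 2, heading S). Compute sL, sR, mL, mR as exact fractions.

left sensor world pos  = (2, 1); dL² = 85
right sensor world pos = (0, 1); dR² = 61
sL = 90/85 = 18/17
sR = 90/61 = 90/61
mL = 0·sL + 1/2·sR = 45/61
mR = 1/2·sL + 0·sR = 9/17

18/17 90/61 45/61 9/17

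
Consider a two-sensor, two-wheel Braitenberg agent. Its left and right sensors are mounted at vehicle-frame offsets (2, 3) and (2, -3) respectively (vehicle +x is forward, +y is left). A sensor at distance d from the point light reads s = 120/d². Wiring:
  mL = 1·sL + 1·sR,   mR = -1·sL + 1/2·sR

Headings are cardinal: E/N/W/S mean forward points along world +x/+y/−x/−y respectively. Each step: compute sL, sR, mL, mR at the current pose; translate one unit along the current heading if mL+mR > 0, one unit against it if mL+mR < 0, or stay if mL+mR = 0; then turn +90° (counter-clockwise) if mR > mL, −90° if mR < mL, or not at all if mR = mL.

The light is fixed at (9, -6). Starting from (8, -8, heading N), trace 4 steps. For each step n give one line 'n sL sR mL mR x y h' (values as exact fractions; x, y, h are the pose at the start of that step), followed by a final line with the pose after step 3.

0 15/2 30 75/2 15/2 8 -8 N
1 24 120/17 528/17 -348/17 8 -7 E
2 20/3 20/3 40/3 -10/3 9 -7 S
3 120/29 24 816/29 228/29 9 -8 W
final 8 -8 N

n=0: pose=(8,-8,N); sL=15/2, sR=30; mL=75/2, mR=15/2; mL+mR=45 → advance +1; mR−mL=-30 → turn -1·90°
n=1: pose=(8,-7,E); sL=24, sR=120/17; mL=528/17, mR=-348/17; mL+mR=180/17 → advance +1; mR−mL=-876/17 → turn -1·90°
n=2: pose=(9,-7,S); sL=20/3, sR=20/3; mL=40/3, mR=-10/3; mL+mR=10 → advance +1; mR−mL=-50/3 → turn -1·90°
n=3: pose=(9,-8,W); sL=120/29, sR=24; mL=816/29, mR=228/29; mL+mR=36 → advance +1; mR−mL=-588/29 → turn -1·90°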